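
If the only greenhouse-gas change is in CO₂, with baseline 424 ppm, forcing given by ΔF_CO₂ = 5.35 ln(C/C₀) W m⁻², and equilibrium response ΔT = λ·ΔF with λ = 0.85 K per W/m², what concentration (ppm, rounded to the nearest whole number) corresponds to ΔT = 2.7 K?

C ≈ 768 ppm

Required forcing: ΔF = ΔT/λ = 2.7/0.85 = 3.1765 W/m².
Then ln(C/424) = ΔF/5.35 = 3.1765/5.35 = 0.59374.
So C = 424 × e^0.59374 = 424 × 1.81075 = 767.76 ppm.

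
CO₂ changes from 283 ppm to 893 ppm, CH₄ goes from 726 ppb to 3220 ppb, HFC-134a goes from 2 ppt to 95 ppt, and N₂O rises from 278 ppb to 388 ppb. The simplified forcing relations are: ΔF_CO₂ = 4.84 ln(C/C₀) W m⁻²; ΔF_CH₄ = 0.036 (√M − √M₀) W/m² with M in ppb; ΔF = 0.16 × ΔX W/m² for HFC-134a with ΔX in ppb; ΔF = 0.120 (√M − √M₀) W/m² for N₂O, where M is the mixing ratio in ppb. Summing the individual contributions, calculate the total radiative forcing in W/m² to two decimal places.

ΔF = 7.01 W/m²

CO₂: 4.84 × ln(893/283) = 4.84 × ln(3.15548) = 4.84 × 1.14914 = 5.5618 W/m².
CH₄: 0.036 × (√3220 − √726) = 0.036 × (56.7450 − 26.9444) = 0.036 × 29.8006 = 1.0728 W/m².
HFC-134a: Δ = 95 − 2 = 93 ppt = 0.093 ppb; ΔF = 0.16 × 0.093 = 0.0149 W/m².
N₂O: 0.120 × (√388 − √278) = 0.120 × (19.6977 − 16.6733) = 0.120 × 3.0244 = 0.3629 W/m².
Total ΔF = 5.5618 + 1.0728 + 0.0149 + 0.3629 = 7.0124 W/m².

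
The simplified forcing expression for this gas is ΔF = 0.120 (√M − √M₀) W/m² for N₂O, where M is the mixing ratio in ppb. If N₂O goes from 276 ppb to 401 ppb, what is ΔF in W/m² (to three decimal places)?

N₂O: 0.120 × (√401 − √276) = 0.120 × (20.0250 − 16.6132) = 0.120 × 3.4118 = 0.4094 W/m².

ΔF = 0.409 W/m²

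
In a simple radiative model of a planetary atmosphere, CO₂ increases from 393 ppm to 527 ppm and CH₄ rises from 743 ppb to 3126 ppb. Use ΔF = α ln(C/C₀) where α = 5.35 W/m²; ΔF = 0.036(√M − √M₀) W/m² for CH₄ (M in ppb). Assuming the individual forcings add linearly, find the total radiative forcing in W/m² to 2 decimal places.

ΔF = 2.60 W/m²

CO₂: 5.35 × ln(527/393) = 5.35 × ln(1.34097) = 5.35 × 0.29339 = 1.5696 W/m².
CH₄: 0.036 × (√3126 − √743) = 0.036 × (55.9106 − 27.2580) = 0.036 × 28.6526 = 1.0315 W/m².
Total ΔF = 1.5696 + 1.0315 = 2.6011 W/m².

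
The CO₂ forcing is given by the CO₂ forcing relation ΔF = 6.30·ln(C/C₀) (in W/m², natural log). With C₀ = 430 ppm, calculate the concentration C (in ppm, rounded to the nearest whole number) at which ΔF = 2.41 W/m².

C ≈ 630 ppm

Set 6.30 ln(C/430) = 2.41, so ln(C/430) = 2.41/6.30 = 0.38254.
Then C/430 = e^0.38254 = 1.46600, giving C = 430 × 1.46600 = 630.38 ppm.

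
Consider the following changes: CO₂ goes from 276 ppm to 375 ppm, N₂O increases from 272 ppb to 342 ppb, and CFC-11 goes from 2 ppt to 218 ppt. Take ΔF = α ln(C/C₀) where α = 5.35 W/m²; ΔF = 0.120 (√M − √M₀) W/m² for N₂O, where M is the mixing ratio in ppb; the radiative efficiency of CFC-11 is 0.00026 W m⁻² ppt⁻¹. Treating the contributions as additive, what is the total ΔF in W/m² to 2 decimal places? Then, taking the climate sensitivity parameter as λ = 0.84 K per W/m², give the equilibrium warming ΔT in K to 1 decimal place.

ΔF = 1.94 W/m²; ΔT = 1.6 K

CO₂: 5.35 × ln(375/276) = 5.35 × ln(1.35870) = 5.35 × 0.30653 = 1.6399 W/m².
N₂O: 0.120 × (√342 − √272) = 0.120 × (18.4932 − 16.4924) = 0.120 × 2.0008 = 0.2401 W/m².
CFC-11: ΔF = 0.00026 × (218 − 2) = 0.00026 × 216 = 0.0562 W/m².
Total ΔF = 1.6399 + 0.2401 + 0.0562 = 1.9362 W/m².
ΔT = λ ΔF = 0.84 × 1.94 = 1.6296 K.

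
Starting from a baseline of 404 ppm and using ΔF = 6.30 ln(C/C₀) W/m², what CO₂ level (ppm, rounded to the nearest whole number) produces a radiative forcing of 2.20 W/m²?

C ≈ 573 ppm

Set 6.30 ln(C/404) = 2.20, so ln(C/404) = 2.20/6.30 = 0.34921.
Then C/404 = e^0.34921 = 1.41795, giving C = 404 × 1.41795 = 572.85 ppm.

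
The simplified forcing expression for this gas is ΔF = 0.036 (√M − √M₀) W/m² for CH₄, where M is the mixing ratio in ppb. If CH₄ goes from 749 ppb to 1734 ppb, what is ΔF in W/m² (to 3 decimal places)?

ΔF = 0.514 W/m²

CH₄: 0.036 × (√1734 − √749) = 0.036 × (41.6413 − 27.3679) = 0.036 × 14.2734 = 0.5138 W/m².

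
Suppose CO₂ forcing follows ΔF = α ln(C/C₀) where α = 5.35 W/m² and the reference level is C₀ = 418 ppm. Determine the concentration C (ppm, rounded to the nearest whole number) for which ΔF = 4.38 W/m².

C ≈ 948 ppm

Set 5.35 ln(C/418) = 4.38, so ln(C/418) = 4.38/5.35 = 0.81869.
Then C/418 = e^0.81869 = 2.26753, giving C = 418 × 2.26753 = 947.83 ppm.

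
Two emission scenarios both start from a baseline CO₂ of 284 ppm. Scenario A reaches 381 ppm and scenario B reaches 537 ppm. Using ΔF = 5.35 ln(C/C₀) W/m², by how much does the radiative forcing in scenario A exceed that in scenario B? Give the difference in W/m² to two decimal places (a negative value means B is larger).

ΔF_A = 5.35 ln(381/284) = 5.35 × 0.29383 = 1.5720 W/m².
ΔF_B = 5.35 ln(537/284) = 5.35 × 0.63702 = 3.4081 W/m².
Difference: 1.5720 − 3.4081 = -1.8361 W/m².

ΔF_A − ΔF_B = -1.84 W/m²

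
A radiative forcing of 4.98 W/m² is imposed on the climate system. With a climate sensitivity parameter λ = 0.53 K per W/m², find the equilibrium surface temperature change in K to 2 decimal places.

ΔT = 2.64 K

ΔT = λ ΔF = 0.53 × 4.98 = 2.6394 K.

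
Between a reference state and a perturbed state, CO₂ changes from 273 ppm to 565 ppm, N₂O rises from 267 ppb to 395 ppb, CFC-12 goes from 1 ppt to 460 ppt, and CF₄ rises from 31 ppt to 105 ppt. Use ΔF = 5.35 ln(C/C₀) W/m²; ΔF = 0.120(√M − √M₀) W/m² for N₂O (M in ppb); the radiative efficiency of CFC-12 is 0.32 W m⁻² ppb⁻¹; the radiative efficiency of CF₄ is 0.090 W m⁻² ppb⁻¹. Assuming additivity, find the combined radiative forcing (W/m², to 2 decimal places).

CO₂: 5.35 × ln(565/273) = 5.35 × ln(2.06960) = 5.35 × 0.72736 = 3.8914 W/m².
N₂O: 0.120 × (√395 − √267) = 0.120 × (19.8746 − 16.3401) = 0.120 × 3.5345 = 0.4241 W/m².
CFC-12: Δ = 460 − 1 = 459 ppt = 0.459 ppb; ΔF = 0.32 × 0.459 = 0.1469 W/m².
CF₄: Δ = 105 − 31 = 74 ppt = 0.074 ppb; ΔF = 0.090 × 0.074 = 0.0067 W/m².
Total ΔF = 3.8914 + 0.4241 + 0.1469 + 0.0067 = 4.4691 W/m².

ΔF = 4.47 W/m²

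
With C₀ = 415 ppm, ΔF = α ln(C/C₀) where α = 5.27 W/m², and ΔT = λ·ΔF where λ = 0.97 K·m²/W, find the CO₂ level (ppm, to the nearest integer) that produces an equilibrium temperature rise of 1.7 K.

Required forcing: ΔF = ΔT/λ = 1.7/0.97 = 1.7526 W/m².
Then ln(C/415) = ΔF/5.27 = 1.7526/5.27 = 0.33256.
So C = 415 × e^0.33256 = 415 × 1.39453 = 578.73 ppm.

C ≈ 579 ppm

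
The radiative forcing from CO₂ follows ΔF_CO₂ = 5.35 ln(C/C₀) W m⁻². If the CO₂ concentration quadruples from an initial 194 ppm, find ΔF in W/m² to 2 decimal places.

ΔF = 5.35 × ln(4) = 5.35 × 1.38629 = 7.4167 W/m².

ΔF = 7.42 W/m²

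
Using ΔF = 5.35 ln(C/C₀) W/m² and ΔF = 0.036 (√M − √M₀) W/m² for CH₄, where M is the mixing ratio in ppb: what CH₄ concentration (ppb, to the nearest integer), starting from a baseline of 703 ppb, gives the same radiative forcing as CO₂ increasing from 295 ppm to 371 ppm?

M ≈ 3670 ppb

CO₂ forcing: 5.35 × ln(371/295) = 5.35 × 0.229227 = 1.22636 W/m².
Set 0.036(√M − √703) = 1.22636: √M = 1.22636/0.036 + √703 = 34.0656 + 26.5141 = 60.5797.
M = (60.5797)² = 3669.90 ppb.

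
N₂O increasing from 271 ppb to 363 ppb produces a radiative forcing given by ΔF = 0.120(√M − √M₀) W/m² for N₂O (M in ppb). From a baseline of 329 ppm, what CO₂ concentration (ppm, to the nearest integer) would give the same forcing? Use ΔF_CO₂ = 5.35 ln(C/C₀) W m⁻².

N₂O forcing: 0.120 × (√363 − √271) = 0.120 × (19.0526 − 16.4621) = 0.120 × 2.5905 = 0.31086 W/m².
Set 5.35 ln(C/329) = 0.31086: ln(C/329) = 0.31086/5.35 = 0.05810, so C = 329 × e^0.05810 = 329 × 1.05982 = 348.68 ppm.

C ≈ 349 ppm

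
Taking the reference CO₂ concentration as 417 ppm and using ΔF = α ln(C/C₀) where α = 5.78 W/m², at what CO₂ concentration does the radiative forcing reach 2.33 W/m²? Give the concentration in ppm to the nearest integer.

C ≈ 624 ppm

Set 5.78 ln(C/417) = 2.33, so ln(C/417) = 2.33/5.78 = 0.40311.
Then C/417 = e^0.40311 = 1.49647, giving C = 417 × 1.49647 = 624.03 ppm.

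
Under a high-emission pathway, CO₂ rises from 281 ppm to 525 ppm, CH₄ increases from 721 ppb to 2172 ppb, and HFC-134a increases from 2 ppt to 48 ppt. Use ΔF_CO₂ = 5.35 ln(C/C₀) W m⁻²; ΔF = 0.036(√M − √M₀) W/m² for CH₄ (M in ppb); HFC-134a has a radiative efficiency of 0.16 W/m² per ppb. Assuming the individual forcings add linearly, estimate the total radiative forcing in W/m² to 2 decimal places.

ΔF = 4.06 W/m²

CO₂: 5.35 × ln(525/281) = 5.35 × ln(1.86833) = 5.35 × 0.62504 = 3.3440 W/m².
CH₄: 0.036 × (√2172 − √721) = 0.036 × (46.6047 − 26.8514) = 0.036 × 19.7533 = 0.7111 W/m².
HFC-134a: Δ = 48 − 2 = 46 ppt = 0.046 ppb; ΔF = 0.16 × 0.046 = 0.0074 W/m².
Total ΔF = 3.3440 + 0.7111 + 0.0074 = 4.0625 W/m².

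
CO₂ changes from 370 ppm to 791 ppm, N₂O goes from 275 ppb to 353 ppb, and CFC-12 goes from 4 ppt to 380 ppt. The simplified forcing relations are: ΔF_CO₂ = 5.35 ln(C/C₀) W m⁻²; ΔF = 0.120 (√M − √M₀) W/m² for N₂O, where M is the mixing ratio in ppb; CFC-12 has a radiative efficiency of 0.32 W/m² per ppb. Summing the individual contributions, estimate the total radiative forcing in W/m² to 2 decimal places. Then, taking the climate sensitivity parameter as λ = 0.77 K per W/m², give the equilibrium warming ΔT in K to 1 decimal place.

ΔF = 4.45 W/m²; ΔT = 3.4 K

CO₂: 5.35 × ln(791/370) = 5.35 × ln(2.13784) = 5.35 × 0.75980 = 4.0649 W/m².
N₂O: 0.120 × (√353 − √275) = 0.120 × (18.7883 − 16.5831) = 0.120 × 2.2052 = 0.2646 W/m².
CFC-12: Δ = 380 − 4 = 376 ppt = 0.376 ppb; ΔF = 0.32 × 0.376 = 0.1203 W/m².
Total ΔF = 4.0649 + 0.2646 + 0.1203 = 4.4498 W/m².
ΔT = λ ΔF = 0.77 × 4.45 = 3.4265 K.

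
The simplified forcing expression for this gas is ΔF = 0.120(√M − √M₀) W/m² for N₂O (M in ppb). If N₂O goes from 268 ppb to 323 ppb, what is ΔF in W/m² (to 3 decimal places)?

ΔF = 0.192 W/m²

N₂O: 0.120 × (√323 − √268) = 0.120 × (17.9722 − 16.3707) = 0.120 × 1.6015 = 0.1922 W/m².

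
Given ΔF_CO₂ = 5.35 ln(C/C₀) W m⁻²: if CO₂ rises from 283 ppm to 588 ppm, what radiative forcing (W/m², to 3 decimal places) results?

ΔF = 3.912 W/m²

CO₂: 5.35 × ln(588/283) = 5.35 × ln(2.07774) = 5.35 × 0.73128 = 3.9123 W/m².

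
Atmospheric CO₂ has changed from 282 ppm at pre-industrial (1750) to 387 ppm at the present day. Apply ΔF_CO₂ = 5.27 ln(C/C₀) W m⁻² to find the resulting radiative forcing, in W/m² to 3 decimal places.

CO₂: 5.27 × ln(387/282) = 5.27 × ln(1.37234) = 5.27 × 0.31652 = 1.6681 W/m².

ΔF = 1.668 W/m²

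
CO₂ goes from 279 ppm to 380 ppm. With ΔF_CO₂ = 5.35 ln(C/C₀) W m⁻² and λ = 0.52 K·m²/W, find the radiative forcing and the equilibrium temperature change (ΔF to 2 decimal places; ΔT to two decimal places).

CO₂: 5.35 × ln(380/279) = 5.35 × ln(1.36201) = 5.35 × 0.30896 = 1.6529 W/m².
ΔT = λ ΔF = 0.52 × 1.65 = 0.8580 K.

ΔF = 1.65 W/m²; ΔT = 0.86 K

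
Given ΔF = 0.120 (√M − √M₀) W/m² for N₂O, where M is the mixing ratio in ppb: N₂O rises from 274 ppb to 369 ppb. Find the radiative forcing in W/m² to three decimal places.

ΔF = 0.319 W/m²

N₂O: 0.120 × (√369 − √274) = 0.120 × (19.2094 − 16.5529) = 0.120 × 2.6565 = 0.3188 W/m².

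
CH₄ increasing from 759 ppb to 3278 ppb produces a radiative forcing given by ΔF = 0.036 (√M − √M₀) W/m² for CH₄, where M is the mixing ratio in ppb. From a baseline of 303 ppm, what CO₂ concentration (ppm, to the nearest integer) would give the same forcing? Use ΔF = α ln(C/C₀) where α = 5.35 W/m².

CH₄ forcing: 0.036 × (√3278 − √759) = 0.036 × (57.2538 − 27.5500) = 0.036 × 29.7038 = 1.06934 W/m².
Set 5.35 ln(C/303) = 1.06934: ln(C/303) = 1.06934/5.35 = 0.19988, so C = 303 × e^0.19988 = 303 × 1.22126 = 370.04 ppm.

C ≈ 370 ppm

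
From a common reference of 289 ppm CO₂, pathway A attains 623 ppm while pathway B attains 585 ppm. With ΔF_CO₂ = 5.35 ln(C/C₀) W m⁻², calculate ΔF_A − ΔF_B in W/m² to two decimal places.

ΔF_A − ΔF_B = 0.34 W/m²

ΔF_A = 5.35 ln(623/289) = 5.35 × 0.76812 = 4.1094 W/m².
ΔF_B = 5.35 ln(585/289) = 5.35 × 0.70519 = 3.7728 W/m².
Difference: 4.1094 − 3.7728 = 0.3366 W/m².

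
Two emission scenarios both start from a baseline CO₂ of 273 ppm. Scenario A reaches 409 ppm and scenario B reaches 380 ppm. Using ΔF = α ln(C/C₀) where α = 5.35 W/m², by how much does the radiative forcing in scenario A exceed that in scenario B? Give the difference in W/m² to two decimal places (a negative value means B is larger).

ΔF_A − ΔF_B = 0.39 W/m²

ΔF_A = 5.35 ln(409/273) = 5.35 × 0.40424 = 2.1627 W/m².
ΔF_B = 5.35 ln(380/273) = 5.35 × 0.33070 = 1.7692 W/m².
Difference: 2.1627 − 1.7692 = 0.3935 W/m².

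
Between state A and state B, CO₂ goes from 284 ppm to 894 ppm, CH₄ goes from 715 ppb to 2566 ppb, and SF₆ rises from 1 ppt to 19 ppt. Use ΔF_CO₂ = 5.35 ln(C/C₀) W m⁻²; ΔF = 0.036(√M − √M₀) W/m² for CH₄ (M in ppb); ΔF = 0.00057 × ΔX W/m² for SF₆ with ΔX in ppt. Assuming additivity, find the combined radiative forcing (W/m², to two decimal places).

ΔF = 7.01 W/m²

CO₂: 5.35 × ln(894/284) = 5.35 × ln(3.14789) = 5.35 × 1.14673 = 6.1350 W/m².
CH₄: 0.036 × (√2566 − √715) = 0.036 × (50.6557 − 26.7395) = 0.036 × 23.9162 = 0.8610 W/m².
SF₆: ΔF = 0.00057 × (19 − 1) = 0.00057 × 18 = 0.0103 W/m².
Total ΔF = 6.1350 + 0.8610 + 0.0103 = 7.0063 W/m².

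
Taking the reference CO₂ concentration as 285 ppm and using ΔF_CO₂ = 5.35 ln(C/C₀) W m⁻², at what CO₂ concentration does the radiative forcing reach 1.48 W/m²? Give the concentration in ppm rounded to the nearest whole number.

C ≈ 376 ppm

Set 5.35 ln(C/285) = 1.48, so ln(C/285) = 1.48/5.35 = 0.27664.
Then C/285 = e^0.27664 = 1.31869, giving C = 285 × 1.31869 = 375.83 ppm.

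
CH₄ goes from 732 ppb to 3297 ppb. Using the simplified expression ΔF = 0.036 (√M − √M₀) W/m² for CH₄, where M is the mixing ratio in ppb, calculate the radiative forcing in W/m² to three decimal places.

ΔF = 1.093 W/m²

CH₄: 0.036 × (√3297 − √732) = 0.036 × (57.4195 − 27.0555) = 0.036 × 30.3640 = 1.0931 W/m².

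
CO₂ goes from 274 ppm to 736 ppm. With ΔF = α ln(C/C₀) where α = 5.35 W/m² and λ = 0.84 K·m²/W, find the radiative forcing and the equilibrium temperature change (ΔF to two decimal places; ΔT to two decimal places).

CO₂: 5.35 × ln(736/274) = 5.35 × ln(2.68613) = 5.35 × 0.98810 = 5.2863 W/m².
ΔT = λ ΔF = 0.84 × 5.29 = 4.4436 K.

ΔF = 5.29 W/m²; ΔT = 4.44 K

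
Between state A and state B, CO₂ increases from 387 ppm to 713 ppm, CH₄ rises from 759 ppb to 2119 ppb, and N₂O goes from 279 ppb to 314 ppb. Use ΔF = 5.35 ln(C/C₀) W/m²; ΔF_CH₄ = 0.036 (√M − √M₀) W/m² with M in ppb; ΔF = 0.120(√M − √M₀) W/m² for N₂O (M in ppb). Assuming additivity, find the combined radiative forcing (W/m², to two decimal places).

ΔF = 4.06 W/m²

CO₂: 5.35 × ln(713/387) = 5.35 × ln(1.84238) = 5.35 × 0.61106 = 3.2692 W/m².
CH₄: 0.036 × (√2119 − √759) = 0.036 × (46.0326 − 27.5500) = 0.036 × 18.4826 = 0.6654 W/m².
N₂O: 0.120 × (√314 − √279) = 0.120 × (17.7200 − 16.7033) = 0.120 × 1.0167 = 0.1220 W/m².
Total ΔF = 3.2692 + 0.6654 + 0.1220 = 4.0566 W/m².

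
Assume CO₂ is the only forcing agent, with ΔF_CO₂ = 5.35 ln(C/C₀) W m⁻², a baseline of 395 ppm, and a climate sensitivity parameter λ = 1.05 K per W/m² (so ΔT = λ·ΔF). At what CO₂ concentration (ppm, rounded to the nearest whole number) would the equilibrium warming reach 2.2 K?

Required forcing: ΔF = ΔT/λ = 2.2/1.05 = 2.0952 W/m².
Then ln(C/395) = ΔF/5.35 = 2.0952/5.35 = 0.39163.
So C = 395 × e^0.39163 = 395 × 1.47939 = 584.36 ppm.

C ≈ 584 ppm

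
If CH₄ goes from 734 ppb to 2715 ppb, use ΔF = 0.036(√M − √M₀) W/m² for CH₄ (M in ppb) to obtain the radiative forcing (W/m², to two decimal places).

CH₄: 0.036 × (√2715 − √734) = 0.036 × (52.1057 − 27.0924) = 0.036 × 25.0133 = 0.9005 W/m².

ΔF = 0.90 W/m²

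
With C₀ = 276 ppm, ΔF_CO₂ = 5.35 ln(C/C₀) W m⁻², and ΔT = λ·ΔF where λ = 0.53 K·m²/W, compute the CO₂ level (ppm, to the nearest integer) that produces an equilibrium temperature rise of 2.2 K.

Required forcing: ΔF = ΔT/λ = 2.2/0.53 = 4.1509 W/m².
Then ln(C/276) = ΔF/5.35 = 4.1509/5.35 = 0.77587.
So C = 276 × e^0.77587 = 276 × 2.17248 = 599.60 ppm.

C ≈ 600 ppm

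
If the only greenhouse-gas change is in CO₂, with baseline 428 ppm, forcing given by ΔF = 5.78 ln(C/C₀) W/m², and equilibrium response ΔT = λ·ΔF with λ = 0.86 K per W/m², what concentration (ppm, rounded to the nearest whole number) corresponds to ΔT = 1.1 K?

C ≈ 534 ppm

Required forcing: ΔF = ΔT/λ = 1.1/0.86 = 1.2791 W/m².
Then ln(C/428) = ΔF/5.78 = 1.2791/5.78 = 0.22130.
So C = 428 × e^0.22130 = 428 × 1.24770 = 534.02 ppm.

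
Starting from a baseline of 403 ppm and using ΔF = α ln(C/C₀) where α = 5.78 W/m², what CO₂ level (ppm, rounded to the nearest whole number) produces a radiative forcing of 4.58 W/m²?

Set 5.78 ln(C/403) = 4.58, so ln(C/403) = 4.58/5.78 = 0.79239.
Then C/403 = e^0.79239 = 2.20867, giving C = 403 × 2.20867 = 890.09 ppm.

C ≈ 890 ppm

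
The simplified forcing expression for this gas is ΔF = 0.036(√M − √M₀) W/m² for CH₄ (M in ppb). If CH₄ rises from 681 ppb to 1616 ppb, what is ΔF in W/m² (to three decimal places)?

CH₄: 0.036 × (√1616 − √681) = 0.036 × (40.1995 − 26.0960) = 0.036 × 14.1035 = 0.5077 W/m².

ΔF = 0.508 W/m²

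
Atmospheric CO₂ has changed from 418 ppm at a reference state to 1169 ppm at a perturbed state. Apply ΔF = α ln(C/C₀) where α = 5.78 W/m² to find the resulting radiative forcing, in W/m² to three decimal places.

ΔF = 5.944 W/m²

CO₂: 5.78 × ln(1169/418) = 5.78 × ln(2.79665) = 5.78 × 1.02842 = 5.9443 W/m².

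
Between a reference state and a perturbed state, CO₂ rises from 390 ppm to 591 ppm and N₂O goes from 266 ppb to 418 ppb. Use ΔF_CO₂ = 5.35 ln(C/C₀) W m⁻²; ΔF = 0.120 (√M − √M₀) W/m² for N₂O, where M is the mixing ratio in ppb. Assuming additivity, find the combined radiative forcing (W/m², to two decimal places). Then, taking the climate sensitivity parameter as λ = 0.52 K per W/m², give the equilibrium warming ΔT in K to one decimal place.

CO₂: 5.35 × ln(591/390) = 5.35 × ln(1.51538) = 5.35 × 0.41567 = 2.2238 W/m².
N₂O: 0.120 × (√418 − √266) = 0.120 × (20.4450 − 16.3095) = 0.120 × 4.1355 = 0.4963 W/m².
Total ΔF = 2.2238 + 0.4963 = 2.7201 W/m².
ΔT = λ ΔF = 0.52 × 2.72 = 1.4144 K.

ΔF = 2.72 W/m²; ΔT = 1.4 K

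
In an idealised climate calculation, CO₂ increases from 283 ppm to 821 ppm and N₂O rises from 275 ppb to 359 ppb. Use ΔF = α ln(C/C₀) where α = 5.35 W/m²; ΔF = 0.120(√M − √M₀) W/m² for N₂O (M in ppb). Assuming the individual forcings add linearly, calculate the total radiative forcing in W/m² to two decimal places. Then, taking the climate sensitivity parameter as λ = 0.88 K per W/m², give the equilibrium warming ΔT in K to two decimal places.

CO₂: 5.35 × ln(821/283) = 5.35 × ln(2.90106) = 5.35 × 1.06508 = 5.6982 W/m².
N₂O: 0.120 × (√359 − √275) = 0.120 × (18.9473 − 16.5831) = 0.120 × 2.3642 = 0.2837 W/m².
Total ΔF = 5.6982 + 0.2837 = 5.9819 W/m².
ΔT = λ ΔF = 0.88 × 5.98 = 5.2624 K.

ΔF = 5.98 W/m²; ΔT = 5.26 K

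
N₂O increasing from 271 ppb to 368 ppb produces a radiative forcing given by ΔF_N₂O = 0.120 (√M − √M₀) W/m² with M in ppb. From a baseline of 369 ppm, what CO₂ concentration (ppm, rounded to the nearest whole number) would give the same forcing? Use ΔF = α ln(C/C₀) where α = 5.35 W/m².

N₂O forcing: 0.120 × (√368 − √271) = 0.120 × (19.1833 − 16.4621) = 0.120 × 2.7212 = 0.32654 W/m².
Set 5.35 ln(C/369) = 0.32654: ln(C/369) = 0.32654/5.35 = 0.06104, so C = 369 × e^0.06104 = 369 × 1.06294 = 392.22 ppm.

C ≈ 392 ppm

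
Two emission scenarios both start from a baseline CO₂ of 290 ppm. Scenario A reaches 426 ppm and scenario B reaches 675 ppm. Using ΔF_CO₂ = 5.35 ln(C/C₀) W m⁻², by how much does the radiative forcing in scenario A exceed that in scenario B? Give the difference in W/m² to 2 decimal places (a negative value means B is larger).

ΔF_A = 5.35 ln(426/290) = 5.35 × 0.38456 = 2.0574 W/m².
ΔF_B = 5.35 ln(675/290) = 5.35 × 0.84483 = 4.5198 W/m².
Difference: 2.0574 − 4.5198 = -2.4624 W/m².
(Equivalently, ΔF_A − ΔF_B = 5.35 ln(426/675) = 5.35 × -0.46027 = -2.4624 W/m².)

ΔF_A − ΔF_B = -2.46 W/m²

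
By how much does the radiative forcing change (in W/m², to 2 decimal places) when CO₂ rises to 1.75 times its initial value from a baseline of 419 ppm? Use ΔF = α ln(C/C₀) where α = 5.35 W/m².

ΔF = 2.99 W/m²

ΔF = 5.35 × ln(1.75) = 5.35 × 0.55962 = 2.9940 W/m².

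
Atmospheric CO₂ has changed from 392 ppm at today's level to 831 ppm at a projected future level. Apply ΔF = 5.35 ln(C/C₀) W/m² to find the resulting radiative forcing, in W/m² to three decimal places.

ΔF = 4.020 W/m²

CO₂: 5.35 × ln(831/392) = 5.35 × ln(2.11990) = 5.35 × 0.75137 = 4.0198 W/m².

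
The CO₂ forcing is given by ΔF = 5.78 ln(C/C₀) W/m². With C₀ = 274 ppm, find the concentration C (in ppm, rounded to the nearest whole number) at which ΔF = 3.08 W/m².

C ≈ 467 ppm

Set 5.78 ln(C/274) = 3.08, so ln(C/274) = 3.08/5.78 = 0.53287.
Then C/274 = e^0.53287 = 1.70382, giving C = 274 × 1.70382 = 466.85 ppm.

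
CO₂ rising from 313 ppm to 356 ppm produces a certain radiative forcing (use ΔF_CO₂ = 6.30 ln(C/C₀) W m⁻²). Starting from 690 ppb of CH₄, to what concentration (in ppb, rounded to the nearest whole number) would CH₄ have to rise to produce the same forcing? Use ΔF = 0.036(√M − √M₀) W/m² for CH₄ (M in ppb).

M ≈ 2381 ppb

CO₂ forcing: 6.30 × ln(356/313) = 6.30 × 0.128728 = 0.81099 W/m².
Set 0.036(√M − √690) = 0.81099: √M = 0.81099/0.036 + √690 = 22.5275 + 26.2679 = 48.7954.
M = (48.7954)² = 2380.99 ppb.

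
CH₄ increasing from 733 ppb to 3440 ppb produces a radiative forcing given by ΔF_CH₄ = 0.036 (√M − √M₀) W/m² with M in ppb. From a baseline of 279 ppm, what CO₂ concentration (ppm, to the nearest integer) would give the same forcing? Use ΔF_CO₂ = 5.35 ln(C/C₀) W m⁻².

C ≈ 345 ppm

CH₄ forcing: 0.036 × (√3440 − √733) = 0.036 × (58.6515 − 27.0740) = 0.036 × 31.5775 = 1.13679 W/m².
Set 5.35 ln(C/279) = 1.13679: ln(C/279) = 1.13679/5.35 = 0.21248, so C = 279 × e^0.21248 = 279 × 1.23674 = 345.05 ppm.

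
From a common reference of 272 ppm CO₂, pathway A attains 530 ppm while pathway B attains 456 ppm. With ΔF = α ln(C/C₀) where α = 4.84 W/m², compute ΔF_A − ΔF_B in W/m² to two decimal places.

ΔF_A = 4.84 ln(530/272) = 4.84 × 0.66707 = 3.2286 W/m².
ΔF_B = 4.84 ln(456/272) = 4.84 × 0.51669 = 2.5008 W/m².
Difference: 3.2286 − 2.5008 = 0.7278 W/m².

ΔF_A − ΔF_B = 0.73 W/m²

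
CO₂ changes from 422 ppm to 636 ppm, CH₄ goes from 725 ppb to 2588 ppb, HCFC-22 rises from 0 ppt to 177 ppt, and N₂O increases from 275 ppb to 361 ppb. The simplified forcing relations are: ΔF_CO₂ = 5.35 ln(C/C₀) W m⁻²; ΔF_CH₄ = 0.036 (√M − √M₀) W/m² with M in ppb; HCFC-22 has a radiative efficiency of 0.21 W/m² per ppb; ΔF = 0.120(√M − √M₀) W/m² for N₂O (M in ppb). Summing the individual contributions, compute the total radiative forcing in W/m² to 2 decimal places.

CO₂: 5.35 × ln(636/422) = 5.35 × ln(1.50711) = 5.35 × 0.41019 = 2.1945 W/m².
CH₄: 0.036 × (√2588 − √725) = 0.036 × (50.8724 − 26.9258) = 0.036 × 23.9466 = 0.8621 W/m².
HCFC-22: Δ = 177 − 0 = 177 ppt = 0.177 ppb; ΔF = 0.21 × 0.177 = 0.0372 W/m².
N₂O: 0.120 × (√361 − √275) = 0.120 × (19.0000 − 16.5831) = 0.120 × 2.4169 = 0.2900 W/m².
Total ΔF = 2.1945 + 0.8621 + 0.0372 + 0.2900 = 3.3838 W/m².

ΔF = 3.38 W/m²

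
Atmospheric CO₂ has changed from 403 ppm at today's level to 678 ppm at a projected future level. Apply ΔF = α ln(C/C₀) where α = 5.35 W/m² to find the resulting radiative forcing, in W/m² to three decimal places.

ΔF = 2.783 W/m²

CO₂: 5.35 × ln(678/403) = 5.35 × ln(1.68238) = 5.35 × 0.52021 = 2.7831 W/m².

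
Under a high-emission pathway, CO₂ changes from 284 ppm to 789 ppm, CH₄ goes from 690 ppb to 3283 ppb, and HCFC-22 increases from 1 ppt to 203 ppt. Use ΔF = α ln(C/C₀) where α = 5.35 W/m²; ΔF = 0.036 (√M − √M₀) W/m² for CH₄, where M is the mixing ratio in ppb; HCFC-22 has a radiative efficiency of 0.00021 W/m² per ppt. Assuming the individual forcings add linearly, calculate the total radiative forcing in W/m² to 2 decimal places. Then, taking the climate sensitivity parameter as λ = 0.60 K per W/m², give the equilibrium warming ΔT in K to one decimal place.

CO₂: 5.35 × ln(789/284) = 5.35 × ln(2.77817) = 5.35 × 1.02179 = 5.4666 W/m².
CH₄: 0.036 × (√3283 − √690) = 0.036 × (57.2975 − 26.2679) = 0.036 × 31.0296 = 1.1171 W/m².
HCFC-22: ΔF = 0.00021 × (203 − 1) = 0.00021 × 202 = 0.0424 W/m².
Total ΔF = 5.4666 + 1.1171 + 0.0424 = 6.6261 W/m².
ΔT = λ ΔF = 0.60 × 6.63 = 3.9780 K.

ΔF = 6.63 W/m²; ΔT = 4.0 K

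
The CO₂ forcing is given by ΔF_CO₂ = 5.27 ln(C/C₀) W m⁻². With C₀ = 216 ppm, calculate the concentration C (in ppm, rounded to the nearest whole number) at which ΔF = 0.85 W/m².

Set 5.27 ln(C/216) = 0.85, so ln(C/216) = 0.85/5.27 = 0.16129.
Then C/216 = e^0.16129 = 1.17503, giving C = 216 × 1.17503 = 253.81 ppm.

C ≈ 254 ppm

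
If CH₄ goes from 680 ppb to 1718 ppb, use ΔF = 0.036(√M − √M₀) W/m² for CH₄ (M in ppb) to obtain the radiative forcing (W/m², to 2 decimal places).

ΔF = 0.55 W/m²

CH₄: 0.036 × (√1718 − √680) = 0.036 × (41.4488 − 26.0768) = 0.036 × 15.3720 = 0.5534 W/m².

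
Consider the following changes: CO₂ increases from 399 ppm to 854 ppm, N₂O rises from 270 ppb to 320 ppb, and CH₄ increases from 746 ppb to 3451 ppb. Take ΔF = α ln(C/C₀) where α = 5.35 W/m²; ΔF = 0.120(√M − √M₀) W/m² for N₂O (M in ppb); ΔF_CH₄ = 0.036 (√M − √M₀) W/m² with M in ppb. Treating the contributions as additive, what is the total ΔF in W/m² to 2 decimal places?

CO₂: 5.35 × ln(854/399) = 5.35 × ln(2.14035) = 5.35 × 0.76097 = 4.0712 W/m².
N₂O: 0.120 × (√320 − √270) = 0.120 × (17.8885 − 16.4317) = 0.120 × 1.4568 = 0.1748 W/m².
CH₄: 0.036 × (√3451 − √746) = 0.036 × (58.7452 − 27.3130) = 0.036 × 31.4322 = 1.1316 W/m².
Total ΔF = 4.0712 + 0.1748 + 1.1316 = 5.3776 W/m².

ΔF = 5.38 W/m²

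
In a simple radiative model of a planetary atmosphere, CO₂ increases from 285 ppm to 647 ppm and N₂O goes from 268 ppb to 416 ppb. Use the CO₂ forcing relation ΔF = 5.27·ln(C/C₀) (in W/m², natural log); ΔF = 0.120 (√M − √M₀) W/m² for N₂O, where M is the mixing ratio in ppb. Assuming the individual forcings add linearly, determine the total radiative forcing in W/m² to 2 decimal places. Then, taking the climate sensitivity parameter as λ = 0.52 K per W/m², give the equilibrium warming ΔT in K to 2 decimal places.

CO₂: 5.27 × ln(647/285) = 5.27 × ln(2.27018) = 5.27 × 0.81986 = 4.3207 W/m².
N₂O: 0.120 × (√416 − √268) = 0.120 × (20.3961 − 16.3707) = 0.120 × 4.0254 = 0.4830 W/m².
Total ΔF = 4.3207 + 0.4830 = 4.8037 W/m².
ΔT = λ ΔF = 0.52 × 4.80 = 2.4960 K.

ΔF = 4.80 W/m²; ΔT = 2.50 K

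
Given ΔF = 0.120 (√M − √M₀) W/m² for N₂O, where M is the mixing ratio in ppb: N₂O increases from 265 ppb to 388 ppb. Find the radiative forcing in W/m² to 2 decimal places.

N₂O: 0.120 × (√388 − √265) = 0.120 × (19.6977 − 16.2788) = 0.120 × 3.4189 = 0.4103 W/m².

ΔF = 0.41 W/m²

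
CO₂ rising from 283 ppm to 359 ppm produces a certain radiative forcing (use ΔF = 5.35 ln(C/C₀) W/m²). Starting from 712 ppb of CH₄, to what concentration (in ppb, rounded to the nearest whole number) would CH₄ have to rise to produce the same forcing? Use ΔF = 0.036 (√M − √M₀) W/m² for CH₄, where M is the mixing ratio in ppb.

CO₂ forcing: 5.35 × ln(359/283) = 5.35 × 0.237875 = 1.27263 W/m².
Set 0.036(√M − √712) = 1.27263: √M = 1.27263/0.036 + √712 = 35.3508 + 26.6833 = 62.0341.
M = (62.0341)² = 3848.23 ppb.

M ≈ 3848 ppb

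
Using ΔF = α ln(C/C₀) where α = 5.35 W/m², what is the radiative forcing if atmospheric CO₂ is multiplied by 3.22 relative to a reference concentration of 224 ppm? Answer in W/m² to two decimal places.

ΔF = 6.26 W/m²

Because the forcing depends only on the ratio C/C₀, the initial concentration does not enter.
ΔF = 5.35 × ln(3.22) = 5.35 × 1.16938 = 6.2562 W/m².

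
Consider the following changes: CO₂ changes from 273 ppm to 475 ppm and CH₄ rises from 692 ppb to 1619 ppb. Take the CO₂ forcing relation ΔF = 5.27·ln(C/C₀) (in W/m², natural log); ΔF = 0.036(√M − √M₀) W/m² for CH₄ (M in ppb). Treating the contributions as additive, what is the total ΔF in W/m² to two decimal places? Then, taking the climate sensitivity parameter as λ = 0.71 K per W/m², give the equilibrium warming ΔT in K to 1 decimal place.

CO₂: 5.27 × ln(475/273) = 5.27 × ln(1.73993) = 5.27 × 0.55384 = 2.9187 W/m².
CH₄: 0.036 × (√1619 − √692) = 0.036 × (40.2368 − 26.3059) = 0.036 × 13.9309 = 0.5015 W/m².
Total ΔF = 2.9187 + 0.5015 = 3.4202 W/m².
ΔT = λ ΔF = 0.71 × 3.42 = 2.4282 K.

ΔF = 3.42 W/m²; ΔT = 2.4 K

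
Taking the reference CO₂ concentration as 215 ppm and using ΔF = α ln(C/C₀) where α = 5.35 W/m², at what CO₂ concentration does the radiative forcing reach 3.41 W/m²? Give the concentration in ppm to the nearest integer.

Set 5.35 ln(C/215) = 3.41, so ln(C/215) = 3.41/5.35 = 0.63738.
Then C/215 = e^0.63738 = 1.89152, giving C = 215 × 1.89152 = 406.68 ppm.

C ≈ 407 ppm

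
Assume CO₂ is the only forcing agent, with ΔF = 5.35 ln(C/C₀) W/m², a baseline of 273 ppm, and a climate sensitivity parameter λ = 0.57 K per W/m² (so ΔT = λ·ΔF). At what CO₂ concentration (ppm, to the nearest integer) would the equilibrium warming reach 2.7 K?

C ≈ 662 ppm

Required forcing: ΔF = ΔT/λ = 2.7/0.57 = 4.7368 W/m².
Then ln(C/273) = ΔF/5.35 = 4.7368/5.35 = 0.88538.
So C = 273 × e^0.88538 = 273 × 2.42391 = 661.73 ppm.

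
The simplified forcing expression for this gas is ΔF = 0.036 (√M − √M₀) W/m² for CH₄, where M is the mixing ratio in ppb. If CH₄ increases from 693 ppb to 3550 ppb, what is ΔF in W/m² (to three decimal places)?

CH₄: 0.036 × (√3550 − √693) = 0.036 × (59.5819 − 26.3249) = 0.036 × 33.2570 = 1.1973 W/m².

ΔF = 1.197 W/m²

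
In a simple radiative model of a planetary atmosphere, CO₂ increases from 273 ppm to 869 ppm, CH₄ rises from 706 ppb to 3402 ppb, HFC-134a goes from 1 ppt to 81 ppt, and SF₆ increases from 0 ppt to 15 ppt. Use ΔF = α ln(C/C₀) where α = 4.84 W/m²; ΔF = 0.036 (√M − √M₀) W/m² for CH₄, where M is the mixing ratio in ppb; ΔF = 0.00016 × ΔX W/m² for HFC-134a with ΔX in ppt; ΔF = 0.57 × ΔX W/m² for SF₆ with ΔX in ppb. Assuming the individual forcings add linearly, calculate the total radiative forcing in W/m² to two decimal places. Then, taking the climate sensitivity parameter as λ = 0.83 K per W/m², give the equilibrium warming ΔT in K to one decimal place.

CO₂: 4.84 × ln(869/273) = 4.84 × ln(3.18315) = 4.84 × 1.15787 = 5.6041 W/m².
CH₄: 0.036 × (√3402 − √706) = 0.036 × (58.3267 − 26.5707) = 0.036 × 31.7560 = 1.1432 W/m².
HFC-134a: ΔF = 0.00016 × (81 − 1) = 0.00016 × 80 = 0.0128 W/m².
SF₆: Δ = 15 − 0 = 15 ppt = 0.015 ppb; ΔF = 0.57 × 0.015 = 0.0086 W/m².
Total ΔF = 5.6041 + 1.1432 + 0.0128 + 0.0086 = 6.7687 W/m².
ΔT = λ ΔF = 0.83 × 6.77 = 5.6191 K.

ΔF = 6.77 W/m²; ΔT = 5.6 K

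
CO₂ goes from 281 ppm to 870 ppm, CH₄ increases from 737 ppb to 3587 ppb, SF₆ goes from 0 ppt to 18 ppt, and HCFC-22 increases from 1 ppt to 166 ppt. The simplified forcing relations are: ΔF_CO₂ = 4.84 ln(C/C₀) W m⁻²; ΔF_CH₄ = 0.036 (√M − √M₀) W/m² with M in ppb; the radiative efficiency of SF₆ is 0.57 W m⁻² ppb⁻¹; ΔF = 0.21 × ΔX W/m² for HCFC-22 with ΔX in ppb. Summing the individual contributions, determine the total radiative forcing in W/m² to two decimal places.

ΔF = 6.69 W/m²

CO₂: 4.84 × ln(870/281) = 4.84 × ln(3.09609) = 4.84 × 1.13014 = 5.4699 W/m².
CH₄: 0.036 × (√3587 − √737) = 0.036 × (59.8916 − 27.1477) = 0.036 × 32.7439 = 1.1788 W/m².
SF₆: Δ = 18 − 0 = 18 ppt = 0.018 ppb; ΔF = 0.57 × 0.018 = 0.0103 W/m².
HCFC-22: Δ = 166 − 1 = 165 ppt = 0.165 ppb; ΔF = 0.21 × 0.165 = 0.0347 W/m².
Total ΔF = 5.4699 + 1.1788 + 0.0103 + 0.0347 = 6.6937 W/m².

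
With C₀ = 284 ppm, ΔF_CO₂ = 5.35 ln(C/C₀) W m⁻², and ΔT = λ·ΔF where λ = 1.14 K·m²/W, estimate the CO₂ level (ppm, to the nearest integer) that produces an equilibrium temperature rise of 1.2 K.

C ≈ 346 ppm

Required forcing: ΔF = ΔT/λ = 1.2/1.14 = 1.0526 W/m².
Then ln(C/284) = ΔF/5.35 = 1.0526/5.35 = 0.19675.
So C = 284 × e^0.19675 = 284 × 1.21744 = 345.75 ppm.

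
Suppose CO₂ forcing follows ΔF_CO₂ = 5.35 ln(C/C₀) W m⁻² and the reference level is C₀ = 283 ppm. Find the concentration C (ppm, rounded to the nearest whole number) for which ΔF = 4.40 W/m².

Set 5.35 ln(C/283) = 4.40, so ln(C/283) = 4.40/5.35 = 0.82243.
Then C/283 = e^0.82243 = 2.27602, giving C = 283 × 2.27602 = 644.11 ppm.

C ≈ 644 ppm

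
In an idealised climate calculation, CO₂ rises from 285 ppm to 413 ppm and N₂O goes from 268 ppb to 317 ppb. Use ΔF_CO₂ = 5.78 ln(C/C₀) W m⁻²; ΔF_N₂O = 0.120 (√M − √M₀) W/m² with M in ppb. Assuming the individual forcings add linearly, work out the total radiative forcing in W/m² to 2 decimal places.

ΔF = 2.32 W/m²

CO₂: 5.78 × ln(413/285) = 5.78 × ln(1.44912) = 5.78 × 0.37096 = 2.1441 W/m².
N₂O: 0.120 × (√317 − √268) = 0.120 × (17.8045 − 16.3707) = 0.120 × 1.4338 = 0.1721 W/m².
Total ΔF = 2.1441 + 0.1721 = 2.3162 W/m².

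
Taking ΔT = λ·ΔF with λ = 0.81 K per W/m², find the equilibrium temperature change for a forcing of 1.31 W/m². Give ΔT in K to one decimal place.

ΔT = λ ΔF = 0.81 × 1.31 = 1.0611 K.

ΔT = 1.1 K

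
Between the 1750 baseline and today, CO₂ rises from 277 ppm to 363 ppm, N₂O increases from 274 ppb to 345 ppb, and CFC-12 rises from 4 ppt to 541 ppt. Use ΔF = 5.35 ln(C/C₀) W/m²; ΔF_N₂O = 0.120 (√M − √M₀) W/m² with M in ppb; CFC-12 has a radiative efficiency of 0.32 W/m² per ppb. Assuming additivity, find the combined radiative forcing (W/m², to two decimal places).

ΔF = 1.86 W/m²

CO₂: 5.35 × ln(363/277) = 5.35 × ln(1.31047) = 5.35 × 0.27039 = 1.4466 W/m².
N₂O: 0.120 × (√345 − √274) = 0.120 × (18.5742 − 16.5529) = 0.120 × 2.0213 = 0.2426 W/m².
CFC-12: Δ = 541 − 4 = 537 ppt = 0.537 ppb; ΔF = 0.32 × 0.537 = 0.1718 W/m².
Total ΔF = 1.4466 + 0.2426 + 0.1718 = 1.8610 W/m².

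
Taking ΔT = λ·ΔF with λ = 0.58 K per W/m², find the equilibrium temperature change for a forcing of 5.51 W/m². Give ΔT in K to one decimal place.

ΔT = 3.2 K

ΔT = λ ΔF = 0.58 × 5.51 = 3.1958 K.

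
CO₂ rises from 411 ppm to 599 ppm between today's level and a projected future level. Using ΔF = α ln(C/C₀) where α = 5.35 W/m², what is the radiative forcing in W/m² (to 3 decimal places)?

ΔF = 2.015 W/m²

CO₂ absorption bands are partially saturated, so forcing scales with the logarithm of the concentration ratio.
CO₂: 5.35 × ln(599/411) = 5.35 × ln(1.45742) = 5.35 × 0.37667 = 2.0152 W/m².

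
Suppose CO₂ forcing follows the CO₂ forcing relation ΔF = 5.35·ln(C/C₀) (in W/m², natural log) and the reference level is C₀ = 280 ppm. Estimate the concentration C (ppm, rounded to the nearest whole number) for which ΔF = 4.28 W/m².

Set 5.35 ln(C/280) = 4.28, so ln(C/280) = 4.28/5.35 = 0.80000.
Then C/280 = e^0.80000 = 2.22554, giving C = 280 × 2.22554 = 623.15 ppm.

C ≈ 623 ppm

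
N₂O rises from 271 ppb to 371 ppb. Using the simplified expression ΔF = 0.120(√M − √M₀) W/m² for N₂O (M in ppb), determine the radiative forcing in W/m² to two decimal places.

N₂O: 0.120 × (√371 − √271) = 0.120 × (19.2614 − 16.4621) = 0.120 × 2.7993 = 0.3359 W/m².

ΔF = 0.34 W/m²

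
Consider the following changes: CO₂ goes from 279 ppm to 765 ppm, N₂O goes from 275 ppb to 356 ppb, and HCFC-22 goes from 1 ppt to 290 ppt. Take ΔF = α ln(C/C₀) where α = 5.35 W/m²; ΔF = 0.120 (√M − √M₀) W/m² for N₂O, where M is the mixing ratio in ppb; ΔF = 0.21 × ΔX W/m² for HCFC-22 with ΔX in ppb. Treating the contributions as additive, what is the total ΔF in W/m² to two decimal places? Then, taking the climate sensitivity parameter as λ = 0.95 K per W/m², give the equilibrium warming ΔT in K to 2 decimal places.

ΔF = 5.73 W/m²; ΔT = 5.44 K

CO₂: 5.35 × ln(765/279) = 5.35 × ln(2.74194) = 5.35 × 1.00867 = 5.3964 W/m².
N₂O: 0.120 × (√356 − √275) = 0.120 × (18.8680 − 16.5831) = 0.120 × 2.2849 = 0.2742 W/m².
HCFC-22: Δ = 290 − 1 = 289 ppt = 0.289 ppb; ΔF = 0.21 × 0.289 = 0.0607 W/m².
Total ΔF = 5.3964 + 0.2742 + 0.0607 = 5.7313 W/m².
ΔT = λ ΔF = 0.95 × 5.73 = 5.4435 K.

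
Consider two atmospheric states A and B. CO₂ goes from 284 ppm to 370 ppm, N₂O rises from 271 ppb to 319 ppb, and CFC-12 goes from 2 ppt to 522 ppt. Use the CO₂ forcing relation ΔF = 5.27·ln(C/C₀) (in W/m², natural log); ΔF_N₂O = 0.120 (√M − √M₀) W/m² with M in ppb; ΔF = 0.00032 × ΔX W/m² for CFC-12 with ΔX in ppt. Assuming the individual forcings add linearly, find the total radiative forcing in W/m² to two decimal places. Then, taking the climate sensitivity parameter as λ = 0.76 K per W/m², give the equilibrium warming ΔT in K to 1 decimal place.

ΔF = 1.73 W/m²; ΔT = 1.3 K

CO₂: 5.27 × ln(370/284) = 5.27 × ln(1.30282) = 5.27 × 0.26453 = 1.3941 W/m².
N₂O: 0.120 × (√319 − √271) = 0.120 × (17.8606 − 16.4621) = 0.120 × 1.3985 = 0.1678 W/m².
CFC-12: ΔF = 0.00032 × (522 − 2) = 0.00032 × 520 = 0.1664 W/m².
Total ΔF = 1.3941 + 0.1678 + 0.1664 = 1.7283 W/m².
ΔT = λ ΔF = 0.76 × 1.73 = 1.3148 K.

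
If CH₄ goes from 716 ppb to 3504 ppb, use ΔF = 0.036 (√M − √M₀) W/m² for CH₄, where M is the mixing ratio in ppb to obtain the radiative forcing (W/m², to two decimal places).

CH₄: 0.036 × (√3504 − √716) = 0.036 × (59.1946 − 26.7582) = 0.036 × 32.4364 = 1.1677 W/m².

ΔF = 1.17 W/m²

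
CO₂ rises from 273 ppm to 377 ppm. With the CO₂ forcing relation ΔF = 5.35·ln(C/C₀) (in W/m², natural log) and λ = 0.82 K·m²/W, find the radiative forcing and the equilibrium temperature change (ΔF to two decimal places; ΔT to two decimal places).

CO₂: 5.35 × ln(377/273) = 5.35 × ln(1.38095) = 5.35 × 0.32277 = 1.7268 W/m².
ΔT = λ ΔF = 0.82 × 1.73 = 1.4186 K.

ΔF = 1.73 W/m²; ΔT = 1.42 K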